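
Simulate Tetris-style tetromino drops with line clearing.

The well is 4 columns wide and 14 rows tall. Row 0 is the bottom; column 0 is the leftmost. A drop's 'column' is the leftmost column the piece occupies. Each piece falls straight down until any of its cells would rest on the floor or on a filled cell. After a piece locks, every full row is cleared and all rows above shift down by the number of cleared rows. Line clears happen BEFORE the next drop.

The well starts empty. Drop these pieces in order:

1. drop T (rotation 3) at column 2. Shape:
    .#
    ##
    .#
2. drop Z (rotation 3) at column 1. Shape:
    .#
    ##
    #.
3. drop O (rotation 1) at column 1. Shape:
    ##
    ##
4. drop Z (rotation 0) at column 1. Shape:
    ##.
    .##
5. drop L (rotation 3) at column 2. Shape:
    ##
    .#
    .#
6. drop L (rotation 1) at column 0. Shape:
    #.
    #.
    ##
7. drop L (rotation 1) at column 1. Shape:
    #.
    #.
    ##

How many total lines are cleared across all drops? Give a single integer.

Answer: 0

Derivation:
Drop 1: T rot3 at col 2 lands with bottom-row=0; cleared 0 line(s) (total 0); column heights now [0 0 2 3], max=3
Drop 2: Z rot3 at col 1 lands with bottom-row=1; cleared 0 line(s) (total 0); column heights now [0 3 4 3], max=4
Drop 3: O rot1 at col 1 lands with bottom-row=4; cleared 0 line(s) (total 0); column heights now [0 6 6 3], max=6
Drop 4: Z rot0 at col 1 lands with bottom-row=6; cleared 0 line(s) (total 0); column heights now [0 8 8 7], max=8
Drop 5: L rot3 at col 2 lands with bottom-row=7; cleared 0 line(s) (total 0); column heights now [0 8 10 10], max=10
Drop 6: L rot1 at col 0 lands with bottom-row=8; cleared 0 line(s) (total 0); column heights now [11 9 10 10], max=11
Drop 7: L rot1 at col 1 lands with bottom-row=10; cleared 0 line(s) (total 0); column heights now [11 13 11 10], max=13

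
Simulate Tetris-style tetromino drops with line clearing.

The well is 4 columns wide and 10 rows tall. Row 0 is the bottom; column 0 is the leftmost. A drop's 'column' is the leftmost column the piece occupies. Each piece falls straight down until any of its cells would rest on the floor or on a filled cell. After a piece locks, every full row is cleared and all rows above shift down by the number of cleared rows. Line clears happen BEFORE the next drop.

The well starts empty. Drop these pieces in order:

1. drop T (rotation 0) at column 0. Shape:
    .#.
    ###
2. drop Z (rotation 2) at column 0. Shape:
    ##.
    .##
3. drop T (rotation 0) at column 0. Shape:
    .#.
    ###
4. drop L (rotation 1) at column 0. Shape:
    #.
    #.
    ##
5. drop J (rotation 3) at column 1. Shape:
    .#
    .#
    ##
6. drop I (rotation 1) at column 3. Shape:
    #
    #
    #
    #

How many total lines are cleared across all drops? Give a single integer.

Drop 1: T rot0 at col 0 lands with bottom-row=0; cleared 0 line(s) (total 0); column heights now [1 2 1 0], max=2
Drop 2: Z rot2 at col 0 lands with bottom-row=2; cleared 0 line(s) (total 0); column heights now [4 4 3 0], max=4
Drop 3: T rot0 at col 0 lands with bottom-row=4; cleared 0 line(s) (total 0); column heights now [5 6 5 0], max=6
Drop 4: L rot1 at col 0 lands with bottom-row=6; cleared 0 line(s) (total 0); column heights now [9 7 5 0], max=9
Drop 5: J rot3 at col 1 lands with bottom-row=7; cleared 0 line(s) (total 0); column heights now [9 8 10 0], max=10
Drop 6: I rot1 at col 3 lands with bottom-row=0; cleared 1 line(s) (total 1); column heights now [8 7 9 3], max=9

Answer: 1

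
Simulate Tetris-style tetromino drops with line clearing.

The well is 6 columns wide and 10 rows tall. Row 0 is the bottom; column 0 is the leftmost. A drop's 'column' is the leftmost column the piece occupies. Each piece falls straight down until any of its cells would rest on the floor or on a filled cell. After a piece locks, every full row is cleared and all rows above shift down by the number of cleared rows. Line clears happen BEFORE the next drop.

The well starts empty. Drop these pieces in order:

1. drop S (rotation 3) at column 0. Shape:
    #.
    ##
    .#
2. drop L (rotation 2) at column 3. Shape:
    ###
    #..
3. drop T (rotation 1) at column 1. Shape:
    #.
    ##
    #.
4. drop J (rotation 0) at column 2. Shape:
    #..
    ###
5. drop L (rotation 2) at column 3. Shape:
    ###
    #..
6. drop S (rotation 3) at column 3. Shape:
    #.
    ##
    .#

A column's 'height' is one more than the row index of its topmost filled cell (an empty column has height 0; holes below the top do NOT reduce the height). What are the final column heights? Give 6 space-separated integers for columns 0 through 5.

Drop 1: S rot3 at col 0 lands with bottom-row=0; cleared 0 line(s) (total 0); column heights now [3 2 0 0 0 0], max=3
Drop 2: L rot2 at col 3 lands with bottom-row=0; cleared 0 line(s) (total 0); column heights now [3 2 0 2 2 2], max=3
Drop 3: T rot1 at col 1 lands with bottom-row=2; cleared 0 line(s) (total 0); column heights now [3 5 4 2 2 2], max=5
Drop 4: J rot0 at col 2 lands with bottom-row=4; cleared 0 line(s) (total 0); column heights now [3 5 6 5 5 2], max=6
Drop 5: L rot2 at col 3 lands with bottom-row=5; cleared 0 line(s) (total 0); column heights now [3 5 6 7 7 7], max=7
Drop 6: S rot3 at col 3 lands with bottom-row=7; cleared 0 line(s) (total 0); column heights now [3 5 6 10 9 7], max=10

Answer: 3 5 6 10 9 7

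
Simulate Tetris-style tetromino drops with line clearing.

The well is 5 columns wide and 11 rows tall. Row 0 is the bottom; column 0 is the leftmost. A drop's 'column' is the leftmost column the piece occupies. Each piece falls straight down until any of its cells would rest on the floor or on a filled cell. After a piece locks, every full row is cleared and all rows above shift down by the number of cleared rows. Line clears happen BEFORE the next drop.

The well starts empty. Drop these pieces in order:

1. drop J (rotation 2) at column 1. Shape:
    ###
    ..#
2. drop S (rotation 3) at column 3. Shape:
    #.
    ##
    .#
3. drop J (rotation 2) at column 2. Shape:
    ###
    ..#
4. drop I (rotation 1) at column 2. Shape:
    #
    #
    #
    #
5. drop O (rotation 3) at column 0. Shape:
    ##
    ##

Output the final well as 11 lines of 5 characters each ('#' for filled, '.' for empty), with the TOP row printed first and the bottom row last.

Drop 1: J rot2 at col 1 lands with bottom-row=0; cleared 0 line(s) (total 0); column heights now [0 2 2 2 0], max=2
Drop 2: S rot3 at col 3 lands with bottom-row=1; cleared 0 line(s) (total 0); column heights now [0 2 2 4 3], max=4
Drop 3: J rot2 at col 2 lands with bottom-row=3; cleared 0 line(s) (total 0); column heights now [0 2 5 5 5], max=5
Drop 4: I rot1 at col 2 lands with bottom-row=5; cleared 0 line(s) (total 0); column heights now [0 2 9 5 5], max=9
Drop 5: O rot3 at col 0 lands with bottom-row=2; cleared 0 line(s) (total 0); column heights now [4 4 9 5 5], max=9

Answer: .....
.....
..#..
..#..
..#..
..#..
..###
##.##
##.##
.####
...#.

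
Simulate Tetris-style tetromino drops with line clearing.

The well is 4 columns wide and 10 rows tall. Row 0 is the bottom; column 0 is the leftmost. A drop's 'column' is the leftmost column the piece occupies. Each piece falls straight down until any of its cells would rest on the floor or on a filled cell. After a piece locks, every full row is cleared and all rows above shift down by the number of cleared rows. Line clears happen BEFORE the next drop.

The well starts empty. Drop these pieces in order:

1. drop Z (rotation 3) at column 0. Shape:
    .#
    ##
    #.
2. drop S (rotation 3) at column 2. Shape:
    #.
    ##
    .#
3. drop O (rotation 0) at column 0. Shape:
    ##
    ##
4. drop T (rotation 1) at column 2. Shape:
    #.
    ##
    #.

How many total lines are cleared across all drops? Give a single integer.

Answer: 2

Derivation:
Drop 1: Z rot3 at col 0 lands with bottom-row=0; cleared 0 line(s) (total 0); column heights now [2 3 0 0], max=3
Drop 2: S rot3 at col 2 lands with bottom-row=0; cleared 1 line(s) (total 1); column heights now [1 2 2 1], max=2
Drop 3: O rot0 at col 0 lands with bottom-row=2; cleared 0 line(s) (total 1); column heights now [4 4 2 1], max=4
Drop 4: T rot1 at col 2 lands with bottom-row=2; cleared 1 line(s) (total 2); column heights now [3 3 4 1], max=4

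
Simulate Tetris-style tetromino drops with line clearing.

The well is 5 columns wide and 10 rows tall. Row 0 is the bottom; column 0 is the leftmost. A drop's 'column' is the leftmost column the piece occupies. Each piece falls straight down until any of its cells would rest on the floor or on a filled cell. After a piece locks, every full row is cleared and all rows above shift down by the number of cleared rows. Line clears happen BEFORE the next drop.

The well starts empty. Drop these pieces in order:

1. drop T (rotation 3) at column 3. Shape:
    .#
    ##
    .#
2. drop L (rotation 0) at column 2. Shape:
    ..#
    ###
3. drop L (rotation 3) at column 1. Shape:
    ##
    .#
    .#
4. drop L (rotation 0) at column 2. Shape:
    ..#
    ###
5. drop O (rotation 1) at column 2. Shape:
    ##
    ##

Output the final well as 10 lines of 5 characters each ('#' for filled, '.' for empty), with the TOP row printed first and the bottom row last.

Answer: ..##.
..###
..###
.##..
..#..
..#.#
..###
....#
...##
....#

Derivation:
Drop 1: T rot3 at col 3 lands with bottom-row=0; cleared 0 line(s) (total 0); column heights now [0 0 0 2 3], max=3
Drop 2: L rot0 at col 2 lands with bottom-row=3; cleared 0 line(s) (total 0); column heights now [0 0 4 4 5], max=5
Drop 3: L rot3 at col 1 lands with bottom-row=4; cleared 0 line(s) (total 0); column heights now [0 7 7 4 5], max=7
Drop 4: L rot0 at col 2 lands with bottom-row=7; cleared 0 line(s) (total 0); column heights now [0 7 8 8 9], max=9
Drop 5: O rot1 at col 2 lands with bottom-row=8; cleared 0 line(s) (total 0); column heights now [0 7 10 10 9], max=10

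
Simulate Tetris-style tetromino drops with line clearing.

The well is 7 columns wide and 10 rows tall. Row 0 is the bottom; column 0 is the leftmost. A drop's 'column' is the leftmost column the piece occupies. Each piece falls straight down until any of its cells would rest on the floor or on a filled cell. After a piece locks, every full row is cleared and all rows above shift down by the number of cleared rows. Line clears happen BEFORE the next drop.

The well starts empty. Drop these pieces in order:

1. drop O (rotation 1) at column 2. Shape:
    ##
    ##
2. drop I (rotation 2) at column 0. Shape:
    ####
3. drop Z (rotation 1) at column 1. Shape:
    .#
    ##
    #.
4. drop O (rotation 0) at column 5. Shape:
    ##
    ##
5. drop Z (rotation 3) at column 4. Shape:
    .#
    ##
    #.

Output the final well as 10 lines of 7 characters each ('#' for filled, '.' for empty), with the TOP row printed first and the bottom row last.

Drop 1: O rot1 at col 2 lands with bottom-row=0; cleared 0 line(s) (total 0); column heights now [0 0 2 2 0 0 0], max=2
Drop 2: I rot2 at col 0 lands with bottom-row=2; cleared 0 line(s) (total 0); column heights now [3 3 3 3 0 0 0], max=3
Drop 3: Z rot1 at col 1 lands with bottom-row=3; cleared 0 line(s) (total 0); column heights now [3 5 6 3 0 0 0], max=6
Drop 4: O rot0 at col 5 lands with bottom-row=0; cleared 0 line(s) (total 0); column heights now [3 5 6 3 0 2 2], max=6
Drop 5: Z rot3 at col 4 lands with bottom-row=1; cleared 0 line(s) (total 0); column heights now [3 5 6 3 3 4 2], max=6

Answer: .......
.......
.......
.......
..#....
.##....
.#...#.
######.
..#####
..##.##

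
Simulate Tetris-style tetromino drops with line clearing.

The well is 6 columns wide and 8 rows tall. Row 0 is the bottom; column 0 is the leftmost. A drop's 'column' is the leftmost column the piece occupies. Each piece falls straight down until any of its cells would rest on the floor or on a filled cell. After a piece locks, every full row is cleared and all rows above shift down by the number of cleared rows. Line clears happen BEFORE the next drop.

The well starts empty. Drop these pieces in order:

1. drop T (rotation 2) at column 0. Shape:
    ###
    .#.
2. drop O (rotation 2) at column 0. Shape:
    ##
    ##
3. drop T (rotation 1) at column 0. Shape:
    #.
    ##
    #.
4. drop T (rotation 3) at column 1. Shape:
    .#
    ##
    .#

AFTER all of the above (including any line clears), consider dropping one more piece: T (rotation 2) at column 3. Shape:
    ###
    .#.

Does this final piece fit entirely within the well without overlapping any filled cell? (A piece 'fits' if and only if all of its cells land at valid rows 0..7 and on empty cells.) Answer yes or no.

Answer: yes

Derivation:
Drop 1: T rot2 at col 0 lands with bottom-row=0; cleared 0 line(s) (total 0); column heights now [2 2 2 0 0 0], max=2
Drop 2: O rot2 at col 0 lands with bottom-row=2; cleared 0 line(s) (total 0); column heights now [4 4 2 0 0 0], max=4
Drop 3: T rot1 at col 0 lands with bottom-row=4; cleared 0 line(s) (total 0); column heights now [7 6 2 0 0 0], max=7
Drop 4: T rot3 at col 1 lands with bottom-row=5; cleared 0 line(s) (total 0); column heights now [7 7 8 0 0 0], max=8
Test piece T rot2 at col 3 (width 3): heights before test = [7 7 8 0 0 0]; fits = True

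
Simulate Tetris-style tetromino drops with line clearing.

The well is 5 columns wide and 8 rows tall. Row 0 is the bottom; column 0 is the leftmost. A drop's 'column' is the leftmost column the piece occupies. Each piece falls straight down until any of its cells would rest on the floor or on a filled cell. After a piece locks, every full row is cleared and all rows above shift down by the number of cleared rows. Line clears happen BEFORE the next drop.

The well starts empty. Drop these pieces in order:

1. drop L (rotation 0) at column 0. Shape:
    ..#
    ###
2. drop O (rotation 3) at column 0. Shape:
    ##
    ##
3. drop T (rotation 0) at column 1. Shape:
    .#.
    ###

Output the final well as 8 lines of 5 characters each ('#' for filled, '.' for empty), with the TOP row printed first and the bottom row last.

Drop 1: L rot0 at col 0 lands with bottom-row=0; cleared 0 line(s) (total 0); column heights now [1 1 2 0 0], max=2
Drop 2: O rot3 at col 0 lands with bottom-row=1; cleared 0 line(s) (total 0); column heights now [3 3 2 0 0], max=3
Drop 3: T rot0 at col 1 lands with bottom-row=3; cleared 0 line(s) (total 0); column heights now [3 4 5 4 0], max=5

Answer: .....
.....
.....
..#..
.###.
##...
###..
###..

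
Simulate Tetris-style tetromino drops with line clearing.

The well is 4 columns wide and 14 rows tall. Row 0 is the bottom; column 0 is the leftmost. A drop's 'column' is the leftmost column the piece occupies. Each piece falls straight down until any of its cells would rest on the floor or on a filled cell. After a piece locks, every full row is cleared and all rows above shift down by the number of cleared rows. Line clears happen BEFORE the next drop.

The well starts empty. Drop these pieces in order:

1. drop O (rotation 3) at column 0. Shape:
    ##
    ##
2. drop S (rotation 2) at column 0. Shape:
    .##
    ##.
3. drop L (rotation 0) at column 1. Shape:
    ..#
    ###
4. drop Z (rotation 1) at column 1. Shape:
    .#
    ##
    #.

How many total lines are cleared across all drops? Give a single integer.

Drop 1: O rot3 at col 0 lands with bottom-row=0; cleared 0 line(s) (total 0); column heights now [2 2 0 0], max=2
Drop 2: S rot2 at col 0 lands with bottom-row=2; cleared 0 line(s) (total 0); column heights now [3 4 4 0], max=4
Drop 3: L rot0 at col 1 lands with bottom-row=4; cleared 0 line(s) (total 0); column heights now [3 5 5 6], max=6
Drop 4: Z rot1 at col 1 lands with bottom-row=5; cleared 0 line(s) (total 0); column heights now [3 7 8 6], max=8

Answer: 0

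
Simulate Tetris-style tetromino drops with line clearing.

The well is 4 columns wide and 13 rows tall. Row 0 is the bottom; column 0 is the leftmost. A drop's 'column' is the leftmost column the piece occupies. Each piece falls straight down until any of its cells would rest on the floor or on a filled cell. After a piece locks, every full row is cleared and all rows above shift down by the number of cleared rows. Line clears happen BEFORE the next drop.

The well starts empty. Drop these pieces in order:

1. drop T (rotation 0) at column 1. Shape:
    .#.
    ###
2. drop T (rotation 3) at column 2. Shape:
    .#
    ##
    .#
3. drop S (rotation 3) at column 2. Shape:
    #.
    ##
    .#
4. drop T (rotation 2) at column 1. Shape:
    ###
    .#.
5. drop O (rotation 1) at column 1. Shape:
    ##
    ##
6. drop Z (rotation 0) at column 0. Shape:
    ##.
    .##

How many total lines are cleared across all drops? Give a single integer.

Answer: 0

Derivation:
Drop 1: T rot0 at col 1 lands with bottom-row=0; cleared 0 line(s) (total 0); column heights now [0 1 2 1], max=2
Drop 2: T rot3 at col 2 lands with bottom-row=1; cleared 0 line(s) (total 0); column heights now [0 1 3 4], max=4
Drop 3: S rot3 at col 2 lands with bottom-row=4; cleared 0 line(s) (total 0); column heights now [0 1 7 6], max=7
Drop 4: T rot2 at col 1 lands with bottom-row=7; cleared 0 line(s) (total 0); column heights now [0 9 9 9], max=9
Drop 5: O rot1 at col 1 lands with bottom-row=9; cleared 0 line(s) (total 0); column heights now [0 11 11 9], max=11
Drop 6: Z rot0 at col 0 lands with bottom-row=11; cleared 0 line(s) (total 0); column heights now [13 13 12 9], max=13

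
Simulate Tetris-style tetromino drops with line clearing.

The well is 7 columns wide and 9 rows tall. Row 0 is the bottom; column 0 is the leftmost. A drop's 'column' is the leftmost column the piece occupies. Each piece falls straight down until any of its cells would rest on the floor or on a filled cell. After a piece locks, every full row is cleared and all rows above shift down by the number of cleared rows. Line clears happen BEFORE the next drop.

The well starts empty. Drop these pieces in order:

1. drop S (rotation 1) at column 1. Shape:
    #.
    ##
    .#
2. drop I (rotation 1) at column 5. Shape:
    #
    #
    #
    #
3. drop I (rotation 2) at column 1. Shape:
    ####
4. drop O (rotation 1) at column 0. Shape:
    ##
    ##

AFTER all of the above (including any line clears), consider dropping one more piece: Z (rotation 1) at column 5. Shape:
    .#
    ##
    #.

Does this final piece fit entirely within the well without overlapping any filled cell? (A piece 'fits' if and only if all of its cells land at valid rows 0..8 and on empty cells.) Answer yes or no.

Drop 1: S rot1 at col 1 lands with bottom-row=0; cleared 0 line(s) (total 0); column heights now [0 3 2 0 0 0 0], max=3
Drop 2: I rot1 at col 5 lands with bottom-row=0; cleared 0 line(s) (total 0); column heights now [0 3 2 0 0 4 0], max=4
Drop 3: I rot2 at col 1 lands with bottom-row=3; cleared 0 line(s) (total 0); column heights now [0 4 4 4 4 4 0], max=4
Drop 4: O rot1 at col 0 lands with bottom-row=4; cleared 0 line(s) (total 0); column heights now [6 6 4 4 4 4 0], max=6
Test piece Z rot1 at col 5 (width 2): heights before test = [6 6 4 4 4 4 0]; fits = True

Answer: yes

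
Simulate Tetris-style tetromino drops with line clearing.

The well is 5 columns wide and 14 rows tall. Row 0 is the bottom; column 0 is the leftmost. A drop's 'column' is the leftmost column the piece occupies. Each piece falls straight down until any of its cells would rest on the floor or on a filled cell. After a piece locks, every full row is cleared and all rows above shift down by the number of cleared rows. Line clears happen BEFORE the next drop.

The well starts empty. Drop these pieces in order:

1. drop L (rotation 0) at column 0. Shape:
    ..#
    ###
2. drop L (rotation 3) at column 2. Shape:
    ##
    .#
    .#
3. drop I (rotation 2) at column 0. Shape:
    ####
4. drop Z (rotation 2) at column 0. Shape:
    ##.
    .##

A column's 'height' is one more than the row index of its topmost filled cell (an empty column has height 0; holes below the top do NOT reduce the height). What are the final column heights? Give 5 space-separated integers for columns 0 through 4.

Answer: 6 6 5 4 0

Derivation:
Drop 1: L rot0 at col 0 lands with bottom-row=0; cleared 0 line(s) (total 0); column heights now [1 1 2 0 0], max=2
Drop 2: L rot3 at col 2 lands with bottom-row=0; cleared 0 line(s) (total 0); column heights now [1 1 3 3 0], max=3
Drop 3: I rot2 at col 0 lands with bottom-row=3; cleared 0 line(s) (total 0); column heights now [4 4 4 4 0], max=4
Drop 4: Z rot2 at col 0 lands with bottom-row=4; cleared 0 line(s) (total 0); column heights now [6 6 5 4 0], max=6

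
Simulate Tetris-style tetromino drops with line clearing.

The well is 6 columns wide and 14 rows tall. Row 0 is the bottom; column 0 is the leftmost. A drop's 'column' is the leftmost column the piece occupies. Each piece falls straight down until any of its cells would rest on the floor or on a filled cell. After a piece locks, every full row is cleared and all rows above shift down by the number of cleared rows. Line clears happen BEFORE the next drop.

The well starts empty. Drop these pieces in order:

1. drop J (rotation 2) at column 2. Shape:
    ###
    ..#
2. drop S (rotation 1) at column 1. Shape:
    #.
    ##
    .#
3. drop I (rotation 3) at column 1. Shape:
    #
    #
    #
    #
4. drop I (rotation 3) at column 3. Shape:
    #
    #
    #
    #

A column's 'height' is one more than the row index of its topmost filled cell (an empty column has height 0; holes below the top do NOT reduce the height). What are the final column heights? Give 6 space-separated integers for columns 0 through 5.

Drop 1: J rot2 at col 2 lands with bottom-row=0; cleared 0 line(s) (total 0); column heights now [0 0 2 2 2 0], max=2
Drop 2: S rot1 at col 1 lands with bottom-row=2; cleared 0 line(s) (total 0); column heights now [0 5 4 2 2 0], max=5
Drop 3: I rot3 at col 1 lands with bottom-row=5; cleared 0 line(s) (total 0); column heights now [0 9 4 2 2 0], max=9
Drop 4: I rot3 at col 3 lands with bottom-row=2; cleared 0 line(s) (total 0); column heights now [0 9 4 6 2 0], max=9

Answer: 0 9 4 6 2 0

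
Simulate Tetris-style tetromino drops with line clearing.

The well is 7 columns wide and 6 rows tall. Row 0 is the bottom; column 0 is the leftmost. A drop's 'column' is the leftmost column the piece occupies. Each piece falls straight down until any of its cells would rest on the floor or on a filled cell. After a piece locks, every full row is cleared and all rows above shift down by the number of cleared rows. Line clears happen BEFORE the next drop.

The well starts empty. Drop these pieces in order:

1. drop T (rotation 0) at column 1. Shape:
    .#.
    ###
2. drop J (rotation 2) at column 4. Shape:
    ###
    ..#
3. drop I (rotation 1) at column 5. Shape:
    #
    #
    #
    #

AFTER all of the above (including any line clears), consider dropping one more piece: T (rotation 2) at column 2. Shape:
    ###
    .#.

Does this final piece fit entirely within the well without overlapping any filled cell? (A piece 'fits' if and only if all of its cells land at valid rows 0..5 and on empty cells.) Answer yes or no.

Drop 1: T rot0 at col 1 lands with bottom-row=0; cleared 0 line(s) (total 0); column heights now [0 1 2 1 0 0 0], max=2
Drop 2: J rot2 at col 4 lands with bottom-row=0; cleared 0 line(s) (total 0); column heights now [0 1 2 1 2 2 2], max=2
Drop 3: I rot1 at col 5 lands with bottom-row=2; cleared 0 line(s) (total 0); column heights now [0 1 2 1 2 6 2], max=6
Test piece T rot2 at col 2 (width 3): heights before test = [0 1 2 1 2 6 2]; fits = True

Answer: yes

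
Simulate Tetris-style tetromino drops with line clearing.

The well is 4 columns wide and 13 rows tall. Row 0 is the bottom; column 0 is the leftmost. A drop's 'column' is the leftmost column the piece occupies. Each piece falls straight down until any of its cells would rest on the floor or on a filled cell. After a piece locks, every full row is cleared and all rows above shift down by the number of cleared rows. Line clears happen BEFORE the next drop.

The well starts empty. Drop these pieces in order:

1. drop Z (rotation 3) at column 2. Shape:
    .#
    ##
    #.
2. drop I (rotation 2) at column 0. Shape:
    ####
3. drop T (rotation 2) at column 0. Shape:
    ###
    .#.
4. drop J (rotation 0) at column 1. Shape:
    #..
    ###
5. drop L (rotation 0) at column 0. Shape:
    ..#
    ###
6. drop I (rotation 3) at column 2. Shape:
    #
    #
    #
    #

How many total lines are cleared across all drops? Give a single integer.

Answer: 2

Derivation:
Drop 1: Z rot3 at col 2 lands with bottom-row=0; cleared 0 line(s) (total 0); column heights now [0 0 2 3], max=3
Drop 2: I rot2 at col 0 lands with bottom-row=3; cleared 1 line(s) (total 1); column heights now [0 0 2 3], max=3
Drop 3: T rot2 at col 0 lands with bottom-row=1; cleared 1 line(s) (total 2); column heights now [0 2 2 2], max=2
Drop 4: J rot0 at col 1 lands with bottom-row=2; cleared 0 line(s) (total 2); column heights now [0 4 3 3], max=4
Drop 5: L rot0 at col 0 lands with bottom-row=4; cleared 0 line(s) (total 2); column heights now [5 5 6 3], max=6
Drop 6: I rot3 at col 2 lands with bottom-row=6; cleared 0 line(s) (total 2); column heights now [5 5 10 3], max=10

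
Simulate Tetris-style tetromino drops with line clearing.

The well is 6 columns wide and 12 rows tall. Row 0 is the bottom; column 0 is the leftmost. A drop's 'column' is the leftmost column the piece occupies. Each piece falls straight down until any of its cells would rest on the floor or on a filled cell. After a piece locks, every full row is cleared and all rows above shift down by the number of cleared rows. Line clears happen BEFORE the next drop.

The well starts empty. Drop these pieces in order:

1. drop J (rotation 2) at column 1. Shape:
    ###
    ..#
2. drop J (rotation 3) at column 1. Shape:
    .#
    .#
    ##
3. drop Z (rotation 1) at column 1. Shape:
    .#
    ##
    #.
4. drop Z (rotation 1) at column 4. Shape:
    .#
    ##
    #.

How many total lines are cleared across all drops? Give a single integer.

Answer: 0

Derivation:
Drop 1: J rot2 at col 1 lands with bottom-row=0; cleared 0 line(s) (total 0); column heights now [0 2 2 2 0 0], max=2
Drop 2: J rot3 at col 1 lands with bottom-row=2; cleared 0 line(s) (total 0); column heights now [0 3 5 2 0 0], max=5
Drop 3: Z rot1 at col 1 lands with bottom-row=4; cleared 0 line(s) (total 0); column heights now [0 6 7 2 0 0], max=7
Drop 4: Z rot1 at col 4 lands with bottom-row=0; cleared 0 line(s) (total 0); column heights now [0 6 7 2 2 3], max=7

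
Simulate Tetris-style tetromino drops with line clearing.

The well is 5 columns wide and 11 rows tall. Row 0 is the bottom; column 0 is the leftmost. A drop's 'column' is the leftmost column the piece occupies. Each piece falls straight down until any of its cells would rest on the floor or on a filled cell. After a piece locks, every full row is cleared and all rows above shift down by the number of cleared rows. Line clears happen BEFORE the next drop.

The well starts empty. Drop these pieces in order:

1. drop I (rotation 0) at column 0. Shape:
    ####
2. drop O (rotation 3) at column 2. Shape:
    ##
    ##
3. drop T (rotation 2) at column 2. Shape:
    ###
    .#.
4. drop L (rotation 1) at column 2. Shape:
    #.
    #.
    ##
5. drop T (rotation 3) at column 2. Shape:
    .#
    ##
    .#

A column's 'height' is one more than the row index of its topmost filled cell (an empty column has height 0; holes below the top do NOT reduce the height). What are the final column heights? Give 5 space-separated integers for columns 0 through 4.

Answer: 1 1 9 10 5

Derivation:
Drop 1: I rot0 at col 0 lands with bottom-row=0; cleared 0 line(s) (total 0); column heights now [1 1 1 1 0], max=1
Drop 2: O rot3 at col 2 lands with bottom-row=1; cleared 0 line(s) (total 0); column heights now [1 1 3 3 0], max=3
Drop 3: T rot2 at col 2 lands with bottom-row=3; cleared 0 line(s) (total 0); column heights now [1 1 5 5 5], max=5
Drop 4: L rot1 at col 2 lands with bottom-row=5; cleared 0 line(s) (total 0); column heights now [1 1 8 6 5], max=8
Drop 5: T rot3 at col 2 lands with bottom-row=7; cleared 0 line(s) (total 0); column heights now [1 1 9 10 5], max=10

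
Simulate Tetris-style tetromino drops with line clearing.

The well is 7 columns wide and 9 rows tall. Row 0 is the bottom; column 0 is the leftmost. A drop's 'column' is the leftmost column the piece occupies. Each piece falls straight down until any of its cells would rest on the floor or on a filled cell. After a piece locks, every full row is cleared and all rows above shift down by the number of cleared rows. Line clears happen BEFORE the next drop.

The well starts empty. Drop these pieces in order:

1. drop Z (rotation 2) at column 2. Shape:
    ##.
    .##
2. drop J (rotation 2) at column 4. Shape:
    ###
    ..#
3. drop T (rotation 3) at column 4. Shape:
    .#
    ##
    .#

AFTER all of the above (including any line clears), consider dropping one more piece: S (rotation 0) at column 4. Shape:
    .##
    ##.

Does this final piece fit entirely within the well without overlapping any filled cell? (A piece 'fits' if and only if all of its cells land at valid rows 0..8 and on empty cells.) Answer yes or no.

Answer: yes

Derivation:
Drop 1: Z rot2 at col 2 lands with bottom-row=0; cleared 0 line(s) (total 0); column heights now [0 0 2 2 1 0 0], max=2
Drop 2: J rot2 at col 4 lands with bottom-row=0; cleared 0 line(s) (total 0); column heights now [0 0 2 2 2 2 2], max=2
Drop 3: T rot3 at col 4 lands with bottom-row=2; cleared 0 line(s) (total 0); column heights now [0 0 2 2 4 5 2], max=5
Test piece S rot0 at col 4 (width 3): heights before test = [0 0 2 2 4 5 2]; fits = True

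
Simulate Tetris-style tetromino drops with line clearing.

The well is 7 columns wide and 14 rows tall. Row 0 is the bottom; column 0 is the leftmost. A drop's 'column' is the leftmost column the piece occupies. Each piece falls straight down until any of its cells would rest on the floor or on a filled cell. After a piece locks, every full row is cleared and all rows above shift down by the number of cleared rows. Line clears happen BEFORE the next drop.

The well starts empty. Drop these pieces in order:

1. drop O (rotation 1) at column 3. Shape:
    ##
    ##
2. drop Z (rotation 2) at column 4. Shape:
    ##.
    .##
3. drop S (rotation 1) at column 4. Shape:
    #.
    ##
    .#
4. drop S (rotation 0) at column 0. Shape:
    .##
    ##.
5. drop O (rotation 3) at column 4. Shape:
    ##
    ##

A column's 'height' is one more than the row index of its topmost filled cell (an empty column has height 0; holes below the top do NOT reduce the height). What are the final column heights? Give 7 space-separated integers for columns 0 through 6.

Drop 1: O rot1 at col 3 lands with bottom-row=0; cleared 0 line(s) (total 0); column heights now [0 0 0 2 2 0 0], max=2
Drop 2: Z rot2 at col 4 lands with bottom-row=1; cleared 0 line(s) (total 0); column heights now [0 0 0 2 3 3 2], max=3
Drop 3: S rot1 at col 4 lands with bottom-row=3; cleared 0 line(s) (total 0); column heights now [0 0 0 2 6 5 2], max=6
Drop 4: S rot0 at col 0 lands with bottom-row=0; cleared 0 line(s) (total 0); column heights now [1 2 2 2 6 5 2], max=6
Drop 5: O rot3 at col 4 lands with bottom-row=6; cleared 0 line(s) (total 0); column heights now [1 2 2 2 8 8 2], max=8

Answer: 1 2 2 2 8 8 2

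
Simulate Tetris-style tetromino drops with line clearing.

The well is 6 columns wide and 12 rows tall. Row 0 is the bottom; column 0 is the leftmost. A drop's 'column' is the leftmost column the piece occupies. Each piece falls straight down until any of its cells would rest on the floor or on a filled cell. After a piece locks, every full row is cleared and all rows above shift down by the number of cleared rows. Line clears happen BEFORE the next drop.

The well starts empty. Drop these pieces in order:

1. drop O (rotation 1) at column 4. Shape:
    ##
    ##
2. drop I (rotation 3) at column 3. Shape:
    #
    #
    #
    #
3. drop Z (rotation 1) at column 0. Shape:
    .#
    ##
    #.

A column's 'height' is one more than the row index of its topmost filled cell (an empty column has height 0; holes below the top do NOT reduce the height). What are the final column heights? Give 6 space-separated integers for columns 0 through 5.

Drop 1: O rot1 at col 4 lands with bottom-row=0; cleared 0 line(s) (total 0); column heights now [0 0 0 0 2 2], max=2
Drop 2: I rot3 at col 3 lands with bottom-row=0; cleared 0 line(s) (total 0); column heights now [0 0 0 4 2 2], max=4
Drop 3: Z rot1 at col 0 lands with bottom-row=0; cleared 0 line(s) (total 0); column heights now [2 3 0 4 2 2], max=4

Answer: 2 3 0 4 2 2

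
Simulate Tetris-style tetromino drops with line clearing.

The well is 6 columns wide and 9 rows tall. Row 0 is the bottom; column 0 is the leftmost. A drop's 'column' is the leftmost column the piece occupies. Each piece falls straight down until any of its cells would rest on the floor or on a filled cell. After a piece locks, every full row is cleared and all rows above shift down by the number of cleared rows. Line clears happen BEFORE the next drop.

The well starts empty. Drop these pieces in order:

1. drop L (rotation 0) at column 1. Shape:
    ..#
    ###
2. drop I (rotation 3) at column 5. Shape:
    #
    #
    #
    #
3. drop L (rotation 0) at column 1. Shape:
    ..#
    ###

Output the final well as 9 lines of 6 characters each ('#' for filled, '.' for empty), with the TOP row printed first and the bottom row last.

Answer: ......
......
......
......
......
...#.#
.###.#
...#.#
.###.#

Derivation:
Drop 1: L rot0 at col 1 lands with bottom-row=0; cleared 0 line(s) (total 0); column heights now [0 1 1 2 0 0], max=2
Drop 2: I rot3 at col 5 lands with bottom-row=0; cleared 0 line(s) (total 0); column heights now [0 1 1 2 0 4], max=4
Drop 3: L rot0 at col 1 lands with bottom-row=2; cleared 0 line(s) (total 0); column heights now [0 3 3 4 0 4], max=4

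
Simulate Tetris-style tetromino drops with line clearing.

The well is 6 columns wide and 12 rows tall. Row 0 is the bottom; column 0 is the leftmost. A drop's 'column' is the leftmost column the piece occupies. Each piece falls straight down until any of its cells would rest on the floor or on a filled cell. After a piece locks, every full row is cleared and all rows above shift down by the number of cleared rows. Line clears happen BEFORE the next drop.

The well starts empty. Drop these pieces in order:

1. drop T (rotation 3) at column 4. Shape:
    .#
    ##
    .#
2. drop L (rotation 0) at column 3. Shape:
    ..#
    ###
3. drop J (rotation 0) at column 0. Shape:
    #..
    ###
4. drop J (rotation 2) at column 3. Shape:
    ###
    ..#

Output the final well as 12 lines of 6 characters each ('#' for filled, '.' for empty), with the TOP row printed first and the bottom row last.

Answer: ......
......
......
......
......
...###
.....#
.....#
...###
.....#
#...##
###..#

Derivation:
Drop 1: T rot3 at col 4 lands with bottom-row=0; cleared 0 line(s) (total 0); column heights now [0 0 0 0 2 3], max=3
Drop 2: L rot0 at col 3 lands with bottom-row=3; cleared 0 line(s) (total 0); column heights now [0 0 0 4 4 5], max=5
Drop 3: J rot0 at col 0 lands with bottom-row=0; cleared 0 line(s) (total 0); column heights now [2 1 1 4 4 5], max=5
Drop 4: J rot2 at col 3 lands with bottom-row=5; cleared 0 line(s) (total 0); column heights now [2 1 1 7 7 7], max=7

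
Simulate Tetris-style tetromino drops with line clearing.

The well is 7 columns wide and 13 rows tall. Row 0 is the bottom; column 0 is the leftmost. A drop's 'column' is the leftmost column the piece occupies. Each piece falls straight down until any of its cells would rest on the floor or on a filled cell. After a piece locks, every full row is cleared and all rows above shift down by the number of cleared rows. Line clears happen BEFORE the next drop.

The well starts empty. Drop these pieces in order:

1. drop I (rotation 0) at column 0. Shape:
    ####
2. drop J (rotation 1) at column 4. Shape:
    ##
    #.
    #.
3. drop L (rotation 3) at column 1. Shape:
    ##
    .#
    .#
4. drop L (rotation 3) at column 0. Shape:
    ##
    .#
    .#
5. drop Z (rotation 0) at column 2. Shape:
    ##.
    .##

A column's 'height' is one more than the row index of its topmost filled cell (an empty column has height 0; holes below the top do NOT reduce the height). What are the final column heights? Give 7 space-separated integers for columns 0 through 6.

Drop 1: I rot0 at col 0 lands with bottom-row=0; cleared 0 line(s) (total 0); column heights now [1 1 1 1 0 0 0], max=1
Drop 2: J rot1 at col 4 lands with bottom-row=0; cleared 0 line(s) (total 0); column heights now [1 1 1 1 3 3 0], max=3
Drop 3: L rot3 at col 1 lands with bottom-row=1; cleared 0 line(s) (total 0); column heights now [1 4 4 1 3 3 0], max=4
Drop 4: L rot3 at col 0 lands with bottom-row=4; cleared 0 line(s) (total 0); column heights now [7 7 4 1 3 3 0], max=7
Drop 5: Z rot0 at col 2 lands with bottom-row=3; cleared 0 line(s) (total 0); column heights now [7 7 5 5 4 3 0], max=7

Answer: 7 7 5 5 4 3 0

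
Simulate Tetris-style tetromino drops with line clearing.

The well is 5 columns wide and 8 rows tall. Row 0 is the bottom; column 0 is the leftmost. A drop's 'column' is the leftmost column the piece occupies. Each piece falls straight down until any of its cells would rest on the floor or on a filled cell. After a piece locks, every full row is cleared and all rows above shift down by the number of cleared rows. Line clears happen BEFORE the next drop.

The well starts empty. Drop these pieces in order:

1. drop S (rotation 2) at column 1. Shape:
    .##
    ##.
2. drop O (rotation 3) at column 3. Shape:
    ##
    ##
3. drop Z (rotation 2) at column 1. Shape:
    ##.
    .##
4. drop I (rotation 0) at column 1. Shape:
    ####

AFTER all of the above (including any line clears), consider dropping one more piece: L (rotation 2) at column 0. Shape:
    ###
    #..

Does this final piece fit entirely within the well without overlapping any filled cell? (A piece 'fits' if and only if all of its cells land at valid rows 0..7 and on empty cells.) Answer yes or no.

Answer: yes

Derivation:
Drop 1: S rot2 at col 1 lands with bottom-row=0; cleared 0 line(s) (total 0); column heights now [0 1 2 2 0], max=2
Drop 2: O rot3 at col 3 lands with bottom-row=2; cleared 0 line(s) (total 0); column heights now [0 1 2 4 4], max=4
Drop 3: Z rot2 at col 1 lands with bottom-row=4; cleared 0 line(s) (total 0); column heights now [0 6 6 5 4], max=6
Drop 4: I rot0 at col 1 lands with bottom-row=6; cleared 0 line(s) (total 0); column heights now [0 7 7 7 7], max=7
Test piece L rot2 at col 0 (width 3): heights before test = [0 7 7 7 7]; fits = True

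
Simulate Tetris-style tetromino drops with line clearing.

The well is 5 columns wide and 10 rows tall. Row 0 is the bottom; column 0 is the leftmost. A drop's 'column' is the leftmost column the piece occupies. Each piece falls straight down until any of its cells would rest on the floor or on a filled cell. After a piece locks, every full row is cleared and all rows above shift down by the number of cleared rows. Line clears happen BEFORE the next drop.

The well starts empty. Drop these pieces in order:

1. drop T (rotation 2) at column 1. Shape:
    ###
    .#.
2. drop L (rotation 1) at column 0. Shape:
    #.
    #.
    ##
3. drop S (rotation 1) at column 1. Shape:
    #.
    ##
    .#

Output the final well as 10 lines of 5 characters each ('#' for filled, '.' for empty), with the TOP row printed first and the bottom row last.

Answer: .....
.....
.....
.....
.....
##...
###..
###..
.###.
..#..

Derivation:
Drop 1: T rot2 at col 1 lands with bottom-row=0; cleared 0 line(s) (total 0); column heights now [0 2 2 2 0], max=2
Drop 2: L rot1 at col 0 lands with bottom-row=2; cleared 0 line(s) (total 0); column heights now [5 3 2 2 0], max=5
Drop 3: S rot1 at col 1 lands with bottom-row=2; cleared 0 line(s) (total 0); column heights now [5 5 4 2 0], max=5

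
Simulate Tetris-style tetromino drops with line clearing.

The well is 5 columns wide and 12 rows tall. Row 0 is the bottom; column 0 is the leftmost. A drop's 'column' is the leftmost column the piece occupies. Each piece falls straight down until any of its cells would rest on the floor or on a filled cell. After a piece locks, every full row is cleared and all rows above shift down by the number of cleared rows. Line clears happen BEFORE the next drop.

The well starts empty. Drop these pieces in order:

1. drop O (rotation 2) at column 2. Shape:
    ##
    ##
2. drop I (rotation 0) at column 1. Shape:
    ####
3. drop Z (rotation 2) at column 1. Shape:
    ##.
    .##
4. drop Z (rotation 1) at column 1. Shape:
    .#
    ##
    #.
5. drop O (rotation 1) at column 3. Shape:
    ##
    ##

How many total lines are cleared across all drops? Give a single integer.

Drop 1: O rot2 at col 2 lands with bottom-row=0; cleared 0 line(s) (total 0); column heights now [0 0 2 2 0], max=2
Drop 2: I rot0 at col 1 lands with bottom-row=2; cleared 0 line(s) (total 0); column heights now [0 3 3 3 3], max=3
Drop 3: Z rot2 at col 1 lands with bottom-row=3; cleared 0 line(s) (total 0); column heights now [0 5 5 4 3], max=5
Drop 4: Z rot1 at col 1 lands with bottom-row=5; cleared 0 line(s) (total 0); column heights now [0 7 8 4 3], max=8
Drop 5: O rot1 at col 3 lands with bottom-row=4; cleared 0 line(s) (total 0); column heights now [0 7 8 6 6], max=8

Answer: 0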